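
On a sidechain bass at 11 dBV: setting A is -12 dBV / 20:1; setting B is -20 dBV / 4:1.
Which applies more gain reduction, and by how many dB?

B, by 1.4 dB

A: 23 dB over, compressed to 1.15 dB over, so 21.85 dB of GR.
B: 31 dB over, compressed to 7.75 dB over, so 23.25 dB of GR.
B applies 1.4 dB more gain reduction.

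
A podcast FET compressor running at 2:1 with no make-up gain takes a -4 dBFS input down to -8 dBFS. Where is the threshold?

-12 dBFS

Let T be the threshold. Output overshoot = (input overshoot)/R, so -8 − T = (-4 − T)/2.
2·(-8 − T) = -4 − T → 1·T = -16 − (-4) = -12.
T = -12/1 = -12 dBFS.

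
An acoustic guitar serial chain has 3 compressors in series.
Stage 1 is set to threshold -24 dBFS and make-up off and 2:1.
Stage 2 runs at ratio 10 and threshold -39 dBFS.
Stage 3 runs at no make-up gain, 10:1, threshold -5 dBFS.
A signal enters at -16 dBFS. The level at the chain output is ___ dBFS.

-37.1 dBFS

Stage 1: -16 dBFS is 8 dB over -24 dBFS; at 2:1 that becomes 4 dB over, giving -20 dBFS.
Stage 2: -20 dBFS is 19 dB over -39 dBFS; at 10:1 that becomes 1.9 dB over, giving -37.1 dBFS.
Stage 3: -37.1 dBFS is at or below the -5 dBFS threshold — no compression; output -37.1 dBFS.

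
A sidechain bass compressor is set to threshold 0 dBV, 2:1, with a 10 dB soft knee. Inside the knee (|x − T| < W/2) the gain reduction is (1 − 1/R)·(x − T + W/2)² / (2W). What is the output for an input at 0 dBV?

-0.625 dBV

x − T + W/2 = 0 − 0 + 5 = 5.
GR = (1 − 1/2) × 5² / 20 = 0.5 × 25 / 20 = 0.625 dB.
Output = 0 − 0.625 = -0.625 dBV.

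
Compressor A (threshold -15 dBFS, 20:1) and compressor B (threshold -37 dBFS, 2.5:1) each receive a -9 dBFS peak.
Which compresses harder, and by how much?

B, by 11.1 dB

A: GR = 6 − 6/20 = 5.7 dB.
B: GR = 28 − 28/2.5 = 16.8 dB.
B applies 11.1 dB more gain reduction.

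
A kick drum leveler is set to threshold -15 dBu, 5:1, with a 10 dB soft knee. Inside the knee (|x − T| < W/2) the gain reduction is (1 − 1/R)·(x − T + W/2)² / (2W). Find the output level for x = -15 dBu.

x − T + W/2 = -15 − (-15) + 5 = 5.
GR = (1 − 1/5) × 5² / 20 = 0.8 × 25 / 20 = 1 dB.
Output = -15 − 1 = -16 dBu.

-16 dBu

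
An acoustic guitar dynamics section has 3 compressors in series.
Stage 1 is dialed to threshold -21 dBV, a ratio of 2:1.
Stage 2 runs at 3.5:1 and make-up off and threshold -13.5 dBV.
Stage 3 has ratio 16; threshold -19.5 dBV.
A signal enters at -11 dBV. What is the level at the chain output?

Stage 1: 10 dB above -21 dBV, reduced 2:1 to 5 dB above → -16 dBV.
Stage 2: -16 dBV ≤ -13.5 dBV, so stage 2 doesn't engage; output -16 dBV.
Stage 3: 3.5 dB above -19.5 dBV, reduced 16:1 to 0.21875 dB above → -19.28125 dBV.

-19.28125 dBV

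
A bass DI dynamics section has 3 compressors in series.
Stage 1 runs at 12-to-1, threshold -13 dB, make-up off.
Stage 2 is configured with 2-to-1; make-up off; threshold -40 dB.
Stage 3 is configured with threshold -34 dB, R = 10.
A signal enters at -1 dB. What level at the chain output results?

-33.2 dB

Stage 1: -1 dB is 12 dB over -13 dB; at 12:1 that becomes 1 dB over, giving -12 dB.
Stage 2: 28 dB above -40 dB, reduced 2:1 to 14 dB above → -26 dB.
Stage 3: 8 dB above -34 dB, reduced 10:1 to 0.8 dB above → -33.2 dB.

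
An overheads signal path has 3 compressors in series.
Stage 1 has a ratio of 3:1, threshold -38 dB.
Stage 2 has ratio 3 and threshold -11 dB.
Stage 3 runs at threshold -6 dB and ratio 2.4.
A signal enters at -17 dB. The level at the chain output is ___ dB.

-31 dB

Stage 1: overshoot 21 dB → 21/3 = 7 dB → -31 dB.
Stage 2: -31 dB is at or below the -11 dB threshold — no compression; output -31 dB.
Stage 3: below threshold (-31 ≤ -6); passes unchanged; output -31 dB.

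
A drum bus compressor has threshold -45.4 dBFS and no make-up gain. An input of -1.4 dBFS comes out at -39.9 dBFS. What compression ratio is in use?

8:1

Input overshoot = -1.4 − (-45.4) = 44 dB; output overshoot = -39.9 − (-45.4) = 5.5 dB.
Ratio = 44 / 5.5 = 8.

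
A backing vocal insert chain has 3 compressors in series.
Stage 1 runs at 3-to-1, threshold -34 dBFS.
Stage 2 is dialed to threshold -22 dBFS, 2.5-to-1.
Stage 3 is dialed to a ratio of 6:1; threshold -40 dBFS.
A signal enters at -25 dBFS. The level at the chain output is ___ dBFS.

-38.5 dBFS

Stage 1: -25 dBFS is 9 dB over -34 dBFS; at 3:1 that becomes 3 dB over, giving -31 dBFS.
Stage 2: -31 dBFS ≤ -22 dBFS, so stage 2 doesn't engage; output -31 dBFS.
Stage 3: overshoot 9 dB → 9/6 = 1.5 dB → -38.5 dBFS.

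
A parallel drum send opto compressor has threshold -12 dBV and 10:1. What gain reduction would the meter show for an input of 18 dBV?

Overshoot = 18 − (-12) = 30 dB.
After 10:1 compression the overshoot becomes 30/10 = 3 dB.
GR = overshoot in − overshoot out = 30 − 3 = 27 dB.

27 dB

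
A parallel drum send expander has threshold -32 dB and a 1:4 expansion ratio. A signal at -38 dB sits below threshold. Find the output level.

Below threshold, a 1:4 expander applies gain = (4−1)×(T − x) of attenuation.
(4−1) × 6 = 18 dB, so output = -38 − 18 = -56 dB.

-56 dB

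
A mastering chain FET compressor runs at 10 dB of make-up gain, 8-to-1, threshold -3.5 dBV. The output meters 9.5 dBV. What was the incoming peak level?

Stripping the +10 dB make-up gives -0.5 dBV at the gain stage.
That's 3 dB above the -3.5 dBV threshold.
Before 8:1 compression the overshoot was 3 × 8 = 24 dB, so input = -3.5 + 24 = 20.5 dBV.

20.5 dBV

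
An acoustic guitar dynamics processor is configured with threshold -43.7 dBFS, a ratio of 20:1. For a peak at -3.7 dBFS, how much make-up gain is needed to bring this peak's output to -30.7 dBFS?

Overshoot 40 dB → 40/20 = 2 dB after compression, so the compressed level is -43.7 + 2 = -41.7 dBFS.
Make-up = target − compressed = -30.7 − (-41.7) = 11 dB.

11 dB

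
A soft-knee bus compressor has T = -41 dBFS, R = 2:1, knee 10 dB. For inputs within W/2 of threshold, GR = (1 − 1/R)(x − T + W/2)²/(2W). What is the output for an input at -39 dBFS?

x − T + W/2 = -39 − (-41) + 5 = 7.
GR = (1 − 1/2) × 7² / 20 = 0.5 × 49 / 20 = 1.225 dB.
Output = -39 − 1.225 = -40.225 dBFS.

-40.225 dBFS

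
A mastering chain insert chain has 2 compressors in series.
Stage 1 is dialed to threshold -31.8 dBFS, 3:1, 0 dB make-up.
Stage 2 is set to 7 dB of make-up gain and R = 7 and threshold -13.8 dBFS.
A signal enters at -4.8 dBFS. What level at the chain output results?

-15.8 dBFS

Stage 1: overshoot 27 dB → 27/3 = 9 dB → -22.8 dBFS.
Stage 2: below threshold (-22.8 ≤ -13.8); passes unchanged; make-up brings it to -15.8 dBFS.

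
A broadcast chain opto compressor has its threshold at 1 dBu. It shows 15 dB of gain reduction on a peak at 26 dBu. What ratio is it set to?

2.5:1

Input overshoot = 26 − 1 = 25 dB.
Output overshoot = 25 − 15 = 10 dB.
Ratio = input overshoot / output overshoot = 25 / 10 = 2.5.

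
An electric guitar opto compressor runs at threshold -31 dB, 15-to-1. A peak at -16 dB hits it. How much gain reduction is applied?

14 dB

The signal is 15 dB above threshold.
After 15:1 compression the overshoot becomes 15/15 = 1 dB.
So the signal is attenuated by 15 − 1 = 14 dB.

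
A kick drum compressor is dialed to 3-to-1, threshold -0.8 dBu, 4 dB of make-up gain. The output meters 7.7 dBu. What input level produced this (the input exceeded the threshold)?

Remove make-up: 7.7 − 4 = 3.7 dBu.
The compressed level sits 3.7 − (-0.8) = 4.5 dB over threshold.
Undo the ratio: input overshoot = 4.5 × 3 = 13.5 dB, giving input = 12.7 dBu.

12.7 dBu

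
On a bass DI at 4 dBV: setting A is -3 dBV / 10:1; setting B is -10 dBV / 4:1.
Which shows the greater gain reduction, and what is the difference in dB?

B, by 4.2 dB

A: 7 dB over, compressed to 0.7 dB over, so 6.3 dB of GR.
B: 14 dB over, compressed to 3.5 dB over, so 10.5 dB of GR.
B applies 4.2 dB more gain reduction.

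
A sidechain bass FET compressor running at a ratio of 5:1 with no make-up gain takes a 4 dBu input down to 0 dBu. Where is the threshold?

Let T be the threshold. Output overshoot = (input overshoot)/R, so 0 − T = (4 − T)/5.
5·(0 − T) = 4 − T → 4·T = 0 − 4 = -4.
T = -4/4 = -1 dBu.

-1 dBu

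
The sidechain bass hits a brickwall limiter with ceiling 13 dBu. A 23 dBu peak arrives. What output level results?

At ∞:1, everything above 13 dBu is held at the ceiling.

13 dBu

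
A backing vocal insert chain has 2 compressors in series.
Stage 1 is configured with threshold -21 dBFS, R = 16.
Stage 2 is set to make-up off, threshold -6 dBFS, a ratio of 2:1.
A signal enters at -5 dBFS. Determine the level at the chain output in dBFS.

Stage 1: 16 dB above -21 dBFS, reduced 16:1 to 1 dB above → -20 dBFS.
Stage 2: -20 dBFS is at or below the -6 dBFS threshold — no compression; output -20 dBFS.

-20 dBFS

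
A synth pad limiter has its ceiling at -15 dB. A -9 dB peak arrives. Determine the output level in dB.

-15 dB

A brickwall limiter is an ∞:1 compressor: any input above the ceiling is clamped to -15 dB.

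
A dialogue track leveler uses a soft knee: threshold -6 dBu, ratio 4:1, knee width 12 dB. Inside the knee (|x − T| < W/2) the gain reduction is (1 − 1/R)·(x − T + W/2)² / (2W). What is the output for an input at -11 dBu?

-11.03125 dBu

x − T + W/2 = -11 − (-6) + 6 = 1.
GR = (1 − 1/4) × 1² / 24 = 0.75 × 1 / 24 = 0.03125 dB.
Output = -11 − 0.03125 = -11.03125 dBu.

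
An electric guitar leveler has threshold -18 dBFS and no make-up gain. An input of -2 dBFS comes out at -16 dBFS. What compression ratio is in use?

Input overshoot = -2 − (-18) = 16 dB; output overshoot = -16 − (-18) = 2 dB.
Ratio = 16 / 2 = 8.

8:1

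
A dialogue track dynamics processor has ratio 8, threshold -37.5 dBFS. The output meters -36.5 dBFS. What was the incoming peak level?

-29.5 dBFS

Post-compression overshoot = -36.5 − (-37.5) = 1 dB.
Input overshoot = R × output overshoot = 8 dB → input = -37.5 + 8 = -29.5 dBFS.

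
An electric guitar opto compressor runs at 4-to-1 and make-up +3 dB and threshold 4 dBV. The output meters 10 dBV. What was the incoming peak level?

Before make-up, the level was 10 − 3 = 7 dBV.
Post-compression overshoot = 7 − 4 = 3 dB.
Undo the ratio: input overshoot = 3 × 4 = 12 dB, giving input = 16 dBV.

16 dBV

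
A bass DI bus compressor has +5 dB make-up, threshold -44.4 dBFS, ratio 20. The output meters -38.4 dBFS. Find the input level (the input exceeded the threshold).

Before make-up, the level was -38.4 − 5 = -43.4 dBFS.
That's 1 dB above the -44.4 dBFS threshold.
Input overshoot = R × output overshoot = 20 dB → input = -44.4 + 20 = -24.4 dBFS.

-24.4 dBFS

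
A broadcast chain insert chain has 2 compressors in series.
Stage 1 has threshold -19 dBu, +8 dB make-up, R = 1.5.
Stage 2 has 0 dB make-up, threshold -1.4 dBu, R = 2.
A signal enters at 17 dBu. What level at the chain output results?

5.8 dBu

Stage 1: overshoot 36 dB → 36/1.5 = 24 dB → 5 dBu; +8 dB make-up → 13 dBu.
Stage 2: 14.4 dB above -1.4 dBu, reduced 2:1 to 7.2 dB above → 5.8 dBu.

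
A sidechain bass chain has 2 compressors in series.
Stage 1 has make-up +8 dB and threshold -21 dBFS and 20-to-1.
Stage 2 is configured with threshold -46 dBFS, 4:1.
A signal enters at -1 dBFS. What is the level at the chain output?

-37.5 dBFS

Stage 1: -1 dBFS is 20 dB over -21 dBFS; at 20:1 that becomes 1 dB over, giving -20 dBFS; +8 dB make-up → -12 dBFS.
Stage 2: 34 dB above -46 dBFS, reduced 4:1 to 8.5 dB above → -37.5 dBFS.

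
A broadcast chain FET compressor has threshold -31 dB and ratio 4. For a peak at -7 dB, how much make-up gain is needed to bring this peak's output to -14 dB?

Overshoot 24 dB → 24/4 = 6 dB after compression, so the compressed level is -31 + 6 = -25 dB.
Make-up = target − compressed = -14 − (-25) = 11 dB.

11 dB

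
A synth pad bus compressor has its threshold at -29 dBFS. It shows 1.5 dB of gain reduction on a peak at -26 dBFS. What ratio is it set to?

2:1

Input overshoot = -26 − (-29) = 3 dB.
Output overshoot = 3 − 1.5 = 1.5 dB.
Ratio = input overshoot / output overshoot = 3 / 1.5 = 2.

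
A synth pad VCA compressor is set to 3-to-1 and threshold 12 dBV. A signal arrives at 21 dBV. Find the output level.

The input is 9 dB above the 12 dBV threshold.
3:1 compression reduces that to 9/3 = 3 dB over.
So the level is 12 + 3 = 15 dBV.

15 dBV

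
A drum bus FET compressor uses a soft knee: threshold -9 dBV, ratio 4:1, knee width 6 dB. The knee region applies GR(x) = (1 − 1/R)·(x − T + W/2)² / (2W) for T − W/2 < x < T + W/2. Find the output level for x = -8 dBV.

x − T + W/2 = -8 − (-9) + 3 = 4.
GR = (1 − 1/4) × 4² / 12 = 0.75 × 16 / 12 = 1 dB.
Output = -8 − 1 = -9 dBV.

-9 dBV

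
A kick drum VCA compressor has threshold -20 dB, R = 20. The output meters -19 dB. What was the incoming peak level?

0 dB

The compressed level sits -19 − (-20) = 1 dB over threshold.
Before 20:1 compression the overshoot was 1 × 20 = 20 dB, so input = -20 + 20 = 0 dB.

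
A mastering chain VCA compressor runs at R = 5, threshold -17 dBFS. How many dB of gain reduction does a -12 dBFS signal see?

4 dB

Overshoot = -12 − (-17) = 5 dB.
At 5:1, output sits 5/5 = 1 dB above threshold.
So the signal is attenuated by 5 − 1 = 4 dB.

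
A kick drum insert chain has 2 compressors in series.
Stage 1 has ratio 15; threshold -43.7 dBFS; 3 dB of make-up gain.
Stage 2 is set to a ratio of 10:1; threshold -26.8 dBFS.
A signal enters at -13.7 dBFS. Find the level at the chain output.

Stage 1: -13.7 dBFS is 30 dB over -43.7 dBFS; at 15:1 that becomes 2 dB over, giving -41.7 dBFS; +3 dB make-up → -38.7 dBFS.
Stage 2: -38.7 dBFS ≤ -26.8 dBFS, so stage 2 doesn't engage; output -38.7 dBFS.

-38.7 dBFS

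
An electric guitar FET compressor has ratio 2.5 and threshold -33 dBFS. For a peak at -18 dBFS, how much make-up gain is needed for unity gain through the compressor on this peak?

The peak compresses to -33 + 15/2.5 = -27 dBFS.
To reach -18 dBFS requires -18 − (-27) = 9 dB of make-up.

9 dB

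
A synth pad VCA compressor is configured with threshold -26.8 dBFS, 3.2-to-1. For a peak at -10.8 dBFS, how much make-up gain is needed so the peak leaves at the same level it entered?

Overshoot 16 dB → 16/3.2 = 5 dB after compression, so the compressed level is -26.8 + 5 = -21.8 dBFS.
Make-up = target − compressed = -10.8 − (-21.8) = 11 dB.

11 dB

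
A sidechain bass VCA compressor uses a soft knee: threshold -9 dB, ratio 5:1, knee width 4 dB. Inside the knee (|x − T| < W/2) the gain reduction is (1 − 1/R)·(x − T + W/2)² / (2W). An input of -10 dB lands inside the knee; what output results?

-10.1 dB

x − T + W/2 = -10 − (-9) + 2 = 1.
GR = (1 − 1/5) × 1² / 8 = 0.8 × 1 / 8 = 0.1 dB.
Output = -10 − 0.1 = -10.1 dB.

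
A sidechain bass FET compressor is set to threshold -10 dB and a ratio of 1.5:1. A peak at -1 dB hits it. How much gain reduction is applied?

3 dB

-1 dB exceeds the threshold by 9 dB.
After 1.5:1 compression the overshoot becomes 9/1.5 = 6 dB.
So the signal is attenuated by 9 − 6 = 3 dB.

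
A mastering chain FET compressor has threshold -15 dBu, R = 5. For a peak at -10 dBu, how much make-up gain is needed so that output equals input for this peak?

Overshoot 5 dB → 5/5 = 1 dB after compression, so the compressed level is -15 + 1 = -14 dBu.
Make-up = target − compressed = -10 − (-14) = 4 dB.

4 dB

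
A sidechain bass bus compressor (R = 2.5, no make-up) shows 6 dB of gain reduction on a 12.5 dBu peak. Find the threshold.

Input is 10 dB above T (since output overshoot × R = input overshoot: (6.5 − T)·2.5 = 12.5 − T gives T = 2.5 dBu).
Check: 2.5 + (12.5 − 2.5)/2.5 = 2.5 + 4 = 6.5 dBu. ✓

2.5 dBu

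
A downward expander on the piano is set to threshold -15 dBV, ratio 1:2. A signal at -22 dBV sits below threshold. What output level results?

-29 dBV

Below threshold, a 1:2 expander applies gain = (2−1)×(T − x) of attenuation.
(2−1) × 7 = 7 dB, so output = -22 − 7 = -29 dBV.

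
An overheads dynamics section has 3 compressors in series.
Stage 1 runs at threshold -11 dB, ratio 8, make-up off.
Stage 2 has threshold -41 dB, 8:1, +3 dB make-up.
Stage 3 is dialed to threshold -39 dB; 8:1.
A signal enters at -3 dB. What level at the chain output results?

-38.390625 dB

Stage 1: overshoot 8 dB → 8/8 = 1 dB → -10 dB.
Stage 2: -10 dB is 31 dB over -41 dB; at 8:1 that becomes 3.875 dB over, giving -37.125 dB; +3 dB make-up → -34.125 dB.
Stage 3: overshoot 4.875 dB → 4.875/8 = 0.609375 dB → -38.390625 dB.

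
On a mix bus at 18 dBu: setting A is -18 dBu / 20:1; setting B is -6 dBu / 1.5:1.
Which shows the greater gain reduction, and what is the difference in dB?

A: GR = 36 − 36/20 = 34.2 dB.
B: GR = 24 − 24/1.5 = 8 dB.
A applies 26.2 dB more gain reduction.

A, by 26.2 dB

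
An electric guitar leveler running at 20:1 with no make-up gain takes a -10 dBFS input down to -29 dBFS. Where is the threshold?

-30 dBFS

Gain reduction = -10 − (-29) = 19 dB; output overshoot = GR / (R − 1) = 19 / 19 = 1 dB.
Threshold = output − output overshoot = -29 − 1 = -30 dBFS.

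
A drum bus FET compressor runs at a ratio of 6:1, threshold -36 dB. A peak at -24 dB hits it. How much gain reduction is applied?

10 dB

The signal is 12 dB above threshold.
After 6:1 compression the overshoot becomes 12/6 = 2 dB.
So the signal is attenuated by 12 − 2 = 10 dB.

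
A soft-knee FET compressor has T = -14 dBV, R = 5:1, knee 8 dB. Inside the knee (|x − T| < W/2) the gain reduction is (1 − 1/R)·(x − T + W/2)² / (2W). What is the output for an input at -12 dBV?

-13.8 dBV

x − T + W/2 = -12 − (-14) + 4 = 6.
GR = (1 − 1/5) × 6² / 16 = 0.8 × 36 / 16 = 1.8 dB.
Output = -12 − 1.8 = -13.8 dBV.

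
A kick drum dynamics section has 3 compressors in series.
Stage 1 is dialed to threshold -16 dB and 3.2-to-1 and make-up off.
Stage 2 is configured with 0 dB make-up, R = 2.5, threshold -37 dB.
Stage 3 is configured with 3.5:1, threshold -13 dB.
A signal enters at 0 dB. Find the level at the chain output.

Stage 1: overshoot 16 dB → 16/3.2 = 5 dB → -11 dB.
Stage 2: overshoot 26 dB → 26/2.5 = 10.4 dB → -26.6 dB.
Stage 3: -26.6 dB ≤ -13 dB, so stage 3 doesn't engage; output -26.6 dB.

-26.6 dB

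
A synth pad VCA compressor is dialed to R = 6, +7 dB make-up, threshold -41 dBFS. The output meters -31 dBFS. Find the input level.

Remove make-up: -31 − 7 = -38 dBFS.
The compressed level sits -38 − (-41) = 3 dB over threshold.
Undo the ratio: input overshoot = 3 × 6 = 18 dB, giving input = -23 dBFS.

-23 dBFS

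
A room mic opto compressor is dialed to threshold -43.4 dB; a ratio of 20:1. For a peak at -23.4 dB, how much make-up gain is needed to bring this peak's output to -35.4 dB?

The peak compresses to -43.4 + 20/20 = -42.4 dB.
To reach -35.4 dB requires -35.4 − (-42.4) = 7 dB of make-up.

7 dB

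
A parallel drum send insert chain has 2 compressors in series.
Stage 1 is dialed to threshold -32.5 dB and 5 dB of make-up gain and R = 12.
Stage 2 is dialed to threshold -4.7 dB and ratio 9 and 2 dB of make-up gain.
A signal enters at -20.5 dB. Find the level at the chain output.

Stage 1: -20.5 dB is 12 dB over -32.5 dB; at 12:1 that becomes 1 dB over, giving -31.5 dB; +5 dB make-up → -26.5 dB.
Stage 2: -26.5 dB is at or below the -4.7 dB threshold — no compression; make-up brings it to -24.5 dB.

-24.5 dB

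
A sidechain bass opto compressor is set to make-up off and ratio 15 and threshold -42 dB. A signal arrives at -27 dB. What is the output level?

Overshoot: -27 − (-42) = 15 dB.
At 15:1 the overshoot is divided by 15, leaving 1 dB above threshold.
That puts the output at -41 dB.

-41 dB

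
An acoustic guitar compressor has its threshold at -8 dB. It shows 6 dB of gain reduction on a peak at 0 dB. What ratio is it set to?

Input overshoot = 0 − (-8) = 8 dB.
Output overshoot = 8 − 6 = 2 dB.
Ratio = input overshoot / output overshoot = 8 / 2 = 4.

4:1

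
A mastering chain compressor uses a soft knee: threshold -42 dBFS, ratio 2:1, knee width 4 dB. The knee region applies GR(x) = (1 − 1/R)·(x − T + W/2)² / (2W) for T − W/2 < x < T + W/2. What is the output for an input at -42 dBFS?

x − T + W/2 = -42 − (-42) + 2 = 2.
GR = (1 − 1/2) × 2² / 8 = 0.5 × 4 / 8 = 0.25 dB.
Output = -42 − 0.25 = -42.25 dBFS.

-42.25 dBFS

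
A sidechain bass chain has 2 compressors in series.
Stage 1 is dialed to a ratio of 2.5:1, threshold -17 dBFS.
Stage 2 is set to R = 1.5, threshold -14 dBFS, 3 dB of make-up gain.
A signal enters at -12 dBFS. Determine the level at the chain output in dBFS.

Stage 1: overshoot 5 dB → 5/2.5 = 2 dB → -15 dBFS.
Stage 2: below threshold (-15 ≤ -14); passes unchanged; make-up brings it to -12 dBFS.

-12 dBFS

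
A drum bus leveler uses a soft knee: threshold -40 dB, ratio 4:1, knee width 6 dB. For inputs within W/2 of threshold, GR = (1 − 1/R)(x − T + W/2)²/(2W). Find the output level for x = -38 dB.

-39.5625 dB

x − T + W/2 = -38 − (-40) + 3 = 5.
GR = (1 − 1/4) × 5² / 12 = 0.75 × 25 / 12 = 1.5625 dB.
Output = -38 − 1.5625 = -39.5625 dB.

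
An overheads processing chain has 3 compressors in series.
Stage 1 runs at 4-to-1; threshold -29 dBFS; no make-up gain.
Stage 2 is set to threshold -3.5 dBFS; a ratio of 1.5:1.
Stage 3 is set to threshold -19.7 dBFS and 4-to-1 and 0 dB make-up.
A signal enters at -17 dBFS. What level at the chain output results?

Stage 1: -17 dBFS is 12 dB over -29 dBFS; at 4:1 that becomes 3 dB over, giving -26 dBFS.
Stage 2: below threshold (-26 ≤ -3.5); passes unchanged; output -26 dBFS.
Stage 3: below threshold (-26 ≤ -19.7); passes unchanged; output -26 dBFS.

-26 dBFS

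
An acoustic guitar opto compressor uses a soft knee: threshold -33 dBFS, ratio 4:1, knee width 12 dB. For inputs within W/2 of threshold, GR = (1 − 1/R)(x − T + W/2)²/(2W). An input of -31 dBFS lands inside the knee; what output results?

-33 dBFS

x − T + W/2 = -31 − (-33) + 6 = 8.
GR = (1 − 1/4) × 8² / 24 = 0.75 × 64 / 24 = 2 dB.
Output = -31 − 2 = -33 dBFS.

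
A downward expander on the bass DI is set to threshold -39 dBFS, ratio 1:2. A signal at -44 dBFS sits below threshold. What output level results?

-49 dBFS

Undershoot = (-39) − (-44) = 5 dB.
At 1:2, that expands to 10 dB under threshold.
Output = -39 − 10 = -49 dBFS.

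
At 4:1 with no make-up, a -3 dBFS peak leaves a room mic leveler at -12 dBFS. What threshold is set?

-15 dBFS

Let T be the threshold. Output overshoot = (input overshoot)/R, so -12 − T = (-3 − T)/4.
4·(-12 − T) = -3 − T → 3·T = -48 − (-3) = -45.
T = -45/3 = -15 dBFS.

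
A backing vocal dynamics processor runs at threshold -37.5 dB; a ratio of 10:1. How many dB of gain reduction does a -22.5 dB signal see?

The signal is 15 dB above threshold.
A 10:1 ratio leaves 1.5 dB of that excess.
Gain reduction = 15 − 1.5 = 13.5 dB.

13.5 dB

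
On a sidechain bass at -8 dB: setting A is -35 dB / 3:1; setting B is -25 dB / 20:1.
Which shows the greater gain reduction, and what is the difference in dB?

A: 27 dB over, compressed to 9 dB over, so 18 dB of GR.
B: 17 dB over, compressed to 0.85 dB over, so 16.15 dB of GR.
Difference: 1.85 dB in favour of A.

A, by 1.85 dB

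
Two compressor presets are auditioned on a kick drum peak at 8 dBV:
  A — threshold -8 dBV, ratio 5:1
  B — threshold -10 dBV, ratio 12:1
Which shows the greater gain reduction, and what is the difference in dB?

A: GR = 16 − 16/5 = 12.8 dB.
B: GR = 18 − 18/12 = 16.5 dB.
B reduces 3.7 dB more.

B, by 3.7 dB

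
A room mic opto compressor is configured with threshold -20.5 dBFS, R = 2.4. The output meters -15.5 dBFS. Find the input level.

-8.5 dBFS

Post-compression overshoot = -15.5 − (-20.5) = 5 dB.
Before 2.4:1 compression the overshoot was 5 × 2.4 = 12 dB, so input = -20.5 + 12 = -8.5 dBFS.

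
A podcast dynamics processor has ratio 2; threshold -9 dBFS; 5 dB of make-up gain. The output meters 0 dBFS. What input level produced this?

Remove make-up: 0 − 5 = -5 dBFS.
That's 4 dB above the -9 dBFS threshold.
Undo the ratio: input overshoot = 4 × 2 = 8 dB, giving input = -1 dBFS.

-1 dBFS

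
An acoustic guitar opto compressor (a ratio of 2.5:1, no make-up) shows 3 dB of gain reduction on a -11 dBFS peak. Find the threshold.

Let T be the threshold. Output overshoot = (input overshoot)/R, so -14 − T = (-11 − T)/2.5.
2.5·(-14 − T) = -11 − T → 1.5·T = -35 − (-11) = -24.
T = -24/1.5 = -16 dBFS.

-16 dBFS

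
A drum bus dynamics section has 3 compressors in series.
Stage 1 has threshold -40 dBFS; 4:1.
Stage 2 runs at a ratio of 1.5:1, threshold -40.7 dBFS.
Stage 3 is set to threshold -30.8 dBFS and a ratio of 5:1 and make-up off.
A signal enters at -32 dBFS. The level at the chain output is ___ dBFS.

-38.9 dBFS

Stage 1: -32 dBFS is 8 dB over -40 dBFS; at 4:1 that becomes 2 dB over, giving -38 dBFS.
Stage 2: 2.7 dB above -40.7 dBFS, reduced 1.5:1 to 1.8 dB above → -38.9 dBFS.
Stage 3: -38.9 dBFS is at or below the -30.8 dBFS threshold — no compression; output -38.9 dBFS.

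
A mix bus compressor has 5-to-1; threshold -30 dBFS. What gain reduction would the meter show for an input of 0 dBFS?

24 dB

Overshoot = 0 − (-30) = 30 dB.
After 5:1 compression the overshoot becomes 30/5 = 6 dB.
GR = overshoot in − overshoot out = 30 − 6 = 24 dB.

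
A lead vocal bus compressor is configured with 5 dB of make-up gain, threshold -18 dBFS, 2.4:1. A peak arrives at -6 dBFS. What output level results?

-8 dBFS

-6 dBFS sits 12 dB over threshold.
At 2.4:1 the overshoot is divided by 2.4, leaving 5 dB above threshold.
Output = -18 + 5 = -13 dBFS; make-up adds 5 dB, giving -8 dBFS.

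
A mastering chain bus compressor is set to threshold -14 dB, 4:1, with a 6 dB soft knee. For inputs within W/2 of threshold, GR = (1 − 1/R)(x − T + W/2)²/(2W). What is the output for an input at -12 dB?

x − T + W/2 = -12 − (-14) + 3 = 5.
GR = (1 − 1/4) × 5² / 12 = 0.75 × 25 / 12 = 1.5625 dB.
Output = -12 − 1.5625 = -13.5625 dB.

-13.5625 dB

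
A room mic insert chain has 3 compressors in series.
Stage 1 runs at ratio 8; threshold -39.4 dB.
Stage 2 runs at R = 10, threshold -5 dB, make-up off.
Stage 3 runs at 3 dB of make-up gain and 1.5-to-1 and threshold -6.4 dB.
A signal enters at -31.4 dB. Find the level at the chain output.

Stage 1: overshoot 8 dB → 8/8 = 1 dB → -38.4 dB.
Stage 2: -38.4 dB ≤ -5 dB, so stage 2 doesn't engage; output -38.4 dB.
Stage 3: -38.4 dB is at or below the -6.4 dB threshold — no compression; make-up brings it to -35.4 dB.

-35.4 dB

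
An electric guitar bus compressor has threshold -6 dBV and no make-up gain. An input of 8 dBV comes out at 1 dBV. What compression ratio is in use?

Input overshoot = 8 − (-6) = 14 dB; output overshoot = 1 − (-6) = 7 dB.
Ratio = 14 / 7 = 2.

2:1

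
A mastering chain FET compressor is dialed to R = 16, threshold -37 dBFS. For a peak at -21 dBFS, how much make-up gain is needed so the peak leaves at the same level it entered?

Without make-up, output = threshold + overshoot/16 = -37 + 1 = -36 dBFS.
Gap to target: 15 dB.

15 dB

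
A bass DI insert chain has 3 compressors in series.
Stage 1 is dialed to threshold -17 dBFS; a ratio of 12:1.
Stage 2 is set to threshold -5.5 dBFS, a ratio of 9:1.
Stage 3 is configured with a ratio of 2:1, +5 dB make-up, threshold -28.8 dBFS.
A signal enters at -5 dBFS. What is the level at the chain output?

Stage 1: overshoot 12 dB → 12/12 = 1 dB → -16 dBFS.
Stage 2: below threshold (-16 ≤ -5.5); passes unchanged; output -16 dBFS.
Stage 3: 12.8 dB above -28.8 dBFS, reduced 2:1 to 6.4 dB above → -22.4 dBFS; +5 dB make-up → -17.4 dBFS.

-17.4 dBFS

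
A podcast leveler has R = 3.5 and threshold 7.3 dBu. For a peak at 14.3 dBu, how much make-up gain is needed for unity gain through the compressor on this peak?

5 dB

The peak compresses to 7.3 + 7/3.5 = 9.3 dBu.
To reach 14.3 dBu requires 14.3 − 9.3 = 5 dB of make-up.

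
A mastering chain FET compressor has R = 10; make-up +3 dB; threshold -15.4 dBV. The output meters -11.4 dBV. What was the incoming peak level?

Before make-up, the level was -11.4 − 3 = -14.4 dBV.
Post-compression overshoot = -14.4 − (-15.4) = 1 dB.
Before 10:1 compression the overshoot was 1 × 10 = 10 dB, so input = -15.4 + 10 = -5.4 dBV.

-5.4 dBV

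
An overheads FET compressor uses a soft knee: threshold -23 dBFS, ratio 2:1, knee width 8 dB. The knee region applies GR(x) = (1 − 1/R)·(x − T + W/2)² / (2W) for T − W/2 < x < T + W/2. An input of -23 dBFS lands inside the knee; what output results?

x − T + W/2 = -23 − (-23) + 4 = 4.
GR = (1 − 1/2) × 4² / 16 = 0.5 × 16 / 16 = 0.5 dB.
Output = -23 − 0.5 = -23.5 dBFS.

-23.5 dBFS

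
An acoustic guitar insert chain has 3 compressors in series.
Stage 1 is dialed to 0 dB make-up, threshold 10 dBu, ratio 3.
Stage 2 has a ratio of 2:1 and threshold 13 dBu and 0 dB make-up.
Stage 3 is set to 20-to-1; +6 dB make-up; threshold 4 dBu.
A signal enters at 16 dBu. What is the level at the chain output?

Stage 1: 6 dB above 10 dBu, reduced 3:1 to 2 dB above → 12 dBu.
Stage 2: 12 dBu ≤ 13 dBu, so stage 2 doesn't engage; output 12 dBu.
Stage 3: 12 dBu is 8 dB over 4 dBu; at 20:1 that becomes 0.4 dB over, giving 4.4 dBu; +6 dB make-up → 10.4 dBu.

10.4 dBu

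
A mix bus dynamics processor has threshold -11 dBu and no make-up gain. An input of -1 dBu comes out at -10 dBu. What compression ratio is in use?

10:1

Input overshoot = -1 − (-11) = 10 dB; output overshoot = -10 − (-11) = 1 dB.
Ratio = 10 / 1 = 10.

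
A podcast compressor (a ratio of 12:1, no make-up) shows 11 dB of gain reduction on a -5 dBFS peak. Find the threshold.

Input is 12 dB above T (since output overshoot × R = input overshoot: (-16 − T)·12 = -5 − T gives T = -17 dBFS).
Check: -17 + (-5 − (-17))/12 = -17 + 1 = -16 dBFS. ✓

-17 dBFS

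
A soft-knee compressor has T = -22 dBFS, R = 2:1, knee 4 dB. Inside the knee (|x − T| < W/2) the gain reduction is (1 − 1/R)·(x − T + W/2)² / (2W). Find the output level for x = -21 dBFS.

x − T + W/2 = -21 − (-22) + 2 = 3.
GR = (1 − 1/2) × 3² / 8 = 0.5 × 9 / 8 = 0.5625 dB.
Output = -21 − 0.5625 = -21.5625 dBFS.

-21.5625 dBFS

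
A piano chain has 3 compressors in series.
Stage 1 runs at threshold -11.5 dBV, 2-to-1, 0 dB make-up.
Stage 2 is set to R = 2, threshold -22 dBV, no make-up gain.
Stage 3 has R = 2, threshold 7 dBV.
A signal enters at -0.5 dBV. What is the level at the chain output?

-14 dBV

Stage 1: 11 dB above -11.5 dBV, reduced 2:1 to 5.5 dB above → -6 dBV.
Stage 2: overshoot 16 dB → 16/2 = 8 dB → -14 dBV.
Stage 3: below threshold (-14 ≤ 7); passes unchanged; output -14 dBV.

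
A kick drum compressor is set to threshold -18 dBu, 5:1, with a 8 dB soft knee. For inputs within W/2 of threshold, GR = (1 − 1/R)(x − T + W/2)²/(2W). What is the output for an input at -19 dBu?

x − T + W/2 = -19 − (-18) + 4 = 3.
GR = (1 − 1/5) × 3² / 16 = 0.8 × 9 / 16 = 0.45 dB.
Output = -19 − 0.45 = -19.45 dBu.

-19.45 dBu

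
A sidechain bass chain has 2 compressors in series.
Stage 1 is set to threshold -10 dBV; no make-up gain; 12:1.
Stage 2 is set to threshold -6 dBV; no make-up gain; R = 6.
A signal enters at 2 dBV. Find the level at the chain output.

-9 dBV

Stage 1: overshoot 12 dB → 12/12 = 1 dB → -9 dBV.
Stage 2: below threshold (-9 ≤ -6); passes unchanged; output -9 dBV.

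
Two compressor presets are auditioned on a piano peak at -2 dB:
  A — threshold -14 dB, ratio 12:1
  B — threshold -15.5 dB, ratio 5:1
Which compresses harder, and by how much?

A, by 0.2 dB

A: 12 dB over, compressed to 1 dB over, so 11 dB of GR.
B: 13.5 dB over, compressed to 2.7 dB over, so 10.8 dB of GR.
Difference: 0.2 dB in favour of A.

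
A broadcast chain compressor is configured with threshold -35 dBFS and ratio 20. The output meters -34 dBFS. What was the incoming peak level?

The compressed level sits -34 − (-35) = 1 dB over threshold.
Before 20:1 compression the overshoot was 1 × 20 = 20 dB, so input = -35 + 20 = -15 dBFS.

-15 dBFS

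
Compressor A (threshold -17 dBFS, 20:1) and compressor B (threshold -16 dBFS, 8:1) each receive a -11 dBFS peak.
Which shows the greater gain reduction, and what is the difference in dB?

A, by 1.325 dB

A: 6 dB over, compressed to 0.3 dB over, so 5.7 dB of GR.
B: 5 dB over, compressed to 0.625 dB over, so 4.375 dB of GR.
A applies 1.325 dB more gain reduction.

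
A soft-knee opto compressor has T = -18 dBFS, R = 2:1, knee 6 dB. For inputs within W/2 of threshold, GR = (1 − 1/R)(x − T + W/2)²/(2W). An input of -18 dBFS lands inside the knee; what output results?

x − T + W/2 = -18 − (-18) + 3 = 3.
GR = (1 − 1/2) × 3² / 12 = 0.5 × 9 / 12 = 0.375 dB.
Output = -18 − 0.375 = -18.375 dBFS.

-18.375 dBFS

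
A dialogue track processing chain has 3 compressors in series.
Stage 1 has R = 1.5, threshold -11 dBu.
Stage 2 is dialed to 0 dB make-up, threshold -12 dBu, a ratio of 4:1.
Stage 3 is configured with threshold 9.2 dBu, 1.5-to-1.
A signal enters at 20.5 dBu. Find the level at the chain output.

-6.5 dBu

Stage 1: 31.5 dB above -11 dBu, reduced 1.5:1 to 21 dB above → 10 dBu.
Stage 2: 22 dB above -12 dBu, reduced 4:1 to 5.5 dB above → -6.5 dBu.
Stage 3: -6.5 dBu ≤ 9.2 dBu, so stage 3 doesn't engage; output -6.5 dBu.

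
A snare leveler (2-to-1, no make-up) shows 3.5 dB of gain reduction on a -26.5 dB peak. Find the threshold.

-33.5 dB

Gain reduction = -26.5 − (-30) = 3.5 dB; output overshoot = GR / (R − 1) = 3.5 / 1 = 3.5 dB.
Threshold = output − output overshoot = -30 − 3.5 = -33.5 dB.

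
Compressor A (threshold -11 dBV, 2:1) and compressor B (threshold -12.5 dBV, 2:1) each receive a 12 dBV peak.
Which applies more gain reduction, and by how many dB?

B, by 0.75 dB

A: GR = 23 − 23/2 = 11.5 dB.
B: GR = 24.5 − 24.5/2 = 12.25 dB.
B reduces 0.75 dB more.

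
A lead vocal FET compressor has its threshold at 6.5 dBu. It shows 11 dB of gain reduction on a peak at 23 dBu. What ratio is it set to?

Input overshoot = 23 − 6.5 = 16.5 dB.
Output overshoot = 16.5 − 11 = 5.5 dB.
Ratio = input overshoot / output overshoot = 16.5 / 5.5 = 3.

3:1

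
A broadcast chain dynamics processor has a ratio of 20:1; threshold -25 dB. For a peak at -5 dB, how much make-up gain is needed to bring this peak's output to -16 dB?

Without make-up, output = threshold + overshoot/20 = -25 + 1 = -24 dB.
Gap to target: 8 dB.

8 dB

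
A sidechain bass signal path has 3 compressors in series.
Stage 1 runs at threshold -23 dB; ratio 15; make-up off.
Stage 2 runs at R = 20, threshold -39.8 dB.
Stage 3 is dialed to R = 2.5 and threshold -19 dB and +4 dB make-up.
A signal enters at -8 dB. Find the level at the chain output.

Stage 1: -8 dB is 15 dB over -23 dB; at 15:1 that becomes 1 dB over, giving -22 dB.
Stage 2: 17.8 dB above -39.8 dB, reduced 20:1 to 0.89 dB above → -38.91 dB.
Stage 3: below threshold (-38.91 ≤ -19); passes unchanged; make-up brings it to -34.91 dB.

-34.91 dB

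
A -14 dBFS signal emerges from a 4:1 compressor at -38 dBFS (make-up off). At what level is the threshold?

Input is 32 dB above T (since output overshoot × R = input overshoot: (-38 − T)·4 = -14 − T gives T = -46 dBFS).
Check: -46 + (-14 − (-46))/4 = -46 + 8 = -38 dBFS. ✓

-46 dBFS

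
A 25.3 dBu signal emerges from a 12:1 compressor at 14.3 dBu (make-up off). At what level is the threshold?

13.3 dBu

Let T be the threshold. Output overshoot = (input overshoot)/R, so 14.3 − T = (25.3 − T)/12.
12·(14.3 − T) = 25.3 − T → 11·T = 171.6 − 25.3 = 146.3.
T = 146.3/11 = 13.3 dBu.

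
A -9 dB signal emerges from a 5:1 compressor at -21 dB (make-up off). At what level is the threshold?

-24 dB

Input is 15 dB above T (since output overshoot × R = input overshoot: (-21 − T)·5 = -9 − T gives T = -24 dB).
Check: -24 + (-9 − (-24))/5 = -24 + 3 = -21 dB. ✓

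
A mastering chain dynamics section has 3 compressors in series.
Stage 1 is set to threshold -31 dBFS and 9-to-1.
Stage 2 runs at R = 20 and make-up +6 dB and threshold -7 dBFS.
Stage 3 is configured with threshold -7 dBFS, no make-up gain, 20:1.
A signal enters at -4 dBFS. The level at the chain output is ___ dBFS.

Stage 1: 27 dB above -31 dBFS, reduced 9:1 to 3 dB above → -28 dBFS.
Stage 2: -28 dBFS is at or below the -7 dBFS threshold — no compression; make-up brings it to -22 dBFS.
Stage 3: -22 dBFS is at or below the -7 dBFS threshold — no compression; output -22 dBFS.

-22 dBFS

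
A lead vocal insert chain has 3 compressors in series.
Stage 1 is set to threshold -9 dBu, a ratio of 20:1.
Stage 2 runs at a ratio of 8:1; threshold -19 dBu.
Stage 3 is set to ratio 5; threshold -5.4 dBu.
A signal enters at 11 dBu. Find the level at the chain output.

-17.625 dBu

Stage 1: 20 dB above -9 dBu, reduced 20:1 to 1 dB above → -8 dBu.
Stage 2: overshoot 11 dB → 11/8 = 1.375 dB → -17.625 dBu.
Stage 3: below threshold (-17.625 ≤ -5.4); passes unchanged; output -17.625 dBu.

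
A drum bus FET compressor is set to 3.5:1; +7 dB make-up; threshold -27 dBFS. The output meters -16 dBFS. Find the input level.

Remove make-up: -16 − 7 = -23 dBFS.
The compressed level sits -23 − (-27) = 4 dB over threshold.
Undo the ratio: input overshoot = 4 × 3.5 = 14 dB, giving input = -13 dBFS.

-13 dBFS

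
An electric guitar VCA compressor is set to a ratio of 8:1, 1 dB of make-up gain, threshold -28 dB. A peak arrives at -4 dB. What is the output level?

-24 dB

The input is 24 dB above the -28 dB threshold.
The 24 dB excess becomes 3 dB after 8:1 reduction.
Output = -28 + 3 = -25 dB; make-up adds 1 dB, giving -24 dB.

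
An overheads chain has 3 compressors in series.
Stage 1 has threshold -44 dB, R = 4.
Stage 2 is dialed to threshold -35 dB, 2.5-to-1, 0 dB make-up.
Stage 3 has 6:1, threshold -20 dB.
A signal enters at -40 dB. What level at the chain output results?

-43 dB

Stage 1: overshoot 4 dB → 4/4 = 1 dB → -43 dB.
Stage 2: -43 dB is at or below the -35 dB threshold — no compression; output -43 dB.
Stage 3: -43 dB ≤ -20 dB, so stage 3 doesn't engage; output -43 dB.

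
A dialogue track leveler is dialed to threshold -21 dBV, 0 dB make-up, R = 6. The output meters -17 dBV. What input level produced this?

3 dBV

The compressed level sits -17 − (-21) = 4 dB over threshold.
Undo the ratio: input overshoot = 4 × 6 = 24 dB, giving input = 3 dBV.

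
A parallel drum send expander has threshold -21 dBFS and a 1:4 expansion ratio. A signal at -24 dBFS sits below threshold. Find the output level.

Undershoot = (-21) − (-24) = 3 dB.
At 1:4, that expands to 12 dB under threshold.
Output = -21 − 12 = -33 dBFS.

-33 dBFS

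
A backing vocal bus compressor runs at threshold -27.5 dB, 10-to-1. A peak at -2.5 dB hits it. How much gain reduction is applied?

22.5 dB

-2.5 dB exceeds the threshold by 25 dB.
After 10:1 compression the overshoot becomes 25/10 = 2.5 dB.
GR = overshoot in − overshoot out = 25 − 2.5 = 22.5 dB.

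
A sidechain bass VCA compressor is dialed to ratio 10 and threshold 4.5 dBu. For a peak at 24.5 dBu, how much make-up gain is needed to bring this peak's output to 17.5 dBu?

11 dB

Without make-up, output = threshold + overshoot/10 = 4.5 + 2 = 6.5 dBu.
Gap to target: 11 dB.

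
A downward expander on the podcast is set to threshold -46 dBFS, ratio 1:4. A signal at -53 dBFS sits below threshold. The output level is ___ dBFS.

-74 dBFS

Undershoot = (-46) − (-53) = 7 dB.
At 1:4, that expands to 28 dB under threshold.
Output = -46 − 28 = -74 dBFS.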